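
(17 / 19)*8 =136 / 19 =7.16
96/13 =7.38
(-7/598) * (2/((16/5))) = -35/4784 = -0.01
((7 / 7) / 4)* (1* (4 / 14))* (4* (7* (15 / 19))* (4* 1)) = 120 / 19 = 6.32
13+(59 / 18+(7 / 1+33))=56.28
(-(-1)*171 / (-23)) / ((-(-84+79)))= -171 / 115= -1.49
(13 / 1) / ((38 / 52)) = 338 / 19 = 17.79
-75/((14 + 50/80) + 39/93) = -18600/3731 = -4.99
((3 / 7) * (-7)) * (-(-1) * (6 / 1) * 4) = -72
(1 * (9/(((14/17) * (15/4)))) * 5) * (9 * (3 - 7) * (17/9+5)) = -25296/7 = -3613.71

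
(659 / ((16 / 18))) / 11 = 5931 / 88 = 67.40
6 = 6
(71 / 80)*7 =497 / 80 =6.21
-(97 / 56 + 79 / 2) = -2309 / 56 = -41.23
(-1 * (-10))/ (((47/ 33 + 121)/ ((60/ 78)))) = 165/ 2626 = 0.06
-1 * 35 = -35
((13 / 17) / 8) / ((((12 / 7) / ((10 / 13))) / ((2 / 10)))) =7 / 816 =0.01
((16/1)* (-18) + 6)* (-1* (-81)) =-22842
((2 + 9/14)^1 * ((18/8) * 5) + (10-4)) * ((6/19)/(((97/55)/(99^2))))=3235947165/51604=62707.29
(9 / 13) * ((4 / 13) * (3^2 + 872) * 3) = 95148 / 169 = 563.01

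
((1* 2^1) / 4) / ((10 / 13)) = 13 / 20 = 0.65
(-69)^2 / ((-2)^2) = 4761 / 4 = 1190.25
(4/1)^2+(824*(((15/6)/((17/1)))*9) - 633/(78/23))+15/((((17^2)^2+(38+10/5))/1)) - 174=27550319013/36933962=745.93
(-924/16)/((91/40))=-330/13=-25.38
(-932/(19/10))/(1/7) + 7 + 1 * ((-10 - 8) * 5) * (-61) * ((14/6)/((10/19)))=397334/19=20912.32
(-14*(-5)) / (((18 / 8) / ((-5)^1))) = -1400 / 9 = -155.56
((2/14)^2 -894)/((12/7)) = -43805/84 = -521.49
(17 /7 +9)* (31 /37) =9.58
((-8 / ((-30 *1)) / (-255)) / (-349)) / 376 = 1 / 125482950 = 0.00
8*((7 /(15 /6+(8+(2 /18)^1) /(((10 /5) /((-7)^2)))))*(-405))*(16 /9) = -362880 /1811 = -200.38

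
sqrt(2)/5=0.28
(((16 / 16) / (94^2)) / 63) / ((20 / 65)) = 13 / 2226672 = 0.00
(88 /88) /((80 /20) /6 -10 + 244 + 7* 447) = 3 /10091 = 0.00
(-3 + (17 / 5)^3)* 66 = 299508 / 125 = 2396.06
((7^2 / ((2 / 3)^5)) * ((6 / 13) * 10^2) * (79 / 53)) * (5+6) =776038725 / 2756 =281581.54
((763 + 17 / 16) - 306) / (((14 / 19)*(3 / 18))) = 59679 / 16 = 3729.94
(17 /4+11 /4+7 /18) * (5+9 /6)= 48.03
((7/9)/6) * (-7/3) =-49/162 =-0.30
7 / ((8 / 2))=7 / 4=1.75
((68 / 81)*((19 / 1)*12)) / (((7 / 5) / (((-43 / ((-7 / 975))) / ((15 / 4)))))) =288891200 / 1323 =218360.70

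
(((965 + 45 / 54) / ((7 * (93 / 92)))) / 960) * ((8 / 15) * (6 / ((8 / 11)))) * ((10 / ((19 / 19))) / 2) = 293227 / 93744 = 3.13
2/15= 0.13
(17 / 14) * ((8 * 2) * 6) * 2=1632 / 7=233.14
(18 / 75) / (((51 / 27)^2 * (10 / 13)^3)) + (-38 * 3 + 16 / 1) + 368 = 975908871 / 3612500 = 270.15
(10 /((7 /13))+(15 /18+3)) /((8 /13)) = 12233 /336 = 36.41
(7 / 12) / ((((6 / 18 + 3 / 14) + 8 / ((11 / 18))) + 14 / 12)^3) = 0.00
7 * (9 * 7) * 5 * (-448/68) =-246960/17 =-14527.06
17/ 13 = 1.31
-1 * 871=-871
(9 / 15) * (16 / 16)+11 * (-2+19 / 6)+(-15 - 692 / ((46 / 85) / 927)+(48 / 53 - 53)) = -43350243683 / 36570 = -1185404.53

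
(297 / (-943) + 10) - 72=-58763 / 943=-62.31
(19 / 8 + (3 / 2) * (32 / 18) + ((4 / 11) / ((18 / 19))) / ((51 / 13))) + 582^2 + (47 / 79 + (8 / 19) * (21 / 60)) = 102683240283347 / 303141960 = 338729.88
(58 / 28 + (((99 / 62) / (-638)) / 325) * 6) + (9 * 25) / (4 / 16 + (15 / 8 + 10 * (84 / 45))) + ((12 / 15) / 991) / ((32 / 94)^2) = 834996567037263 / 64728458849600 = 12.90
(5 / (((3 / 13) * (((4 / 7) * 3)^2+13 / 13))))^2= 10144225 / 335241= 30.26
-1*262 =-262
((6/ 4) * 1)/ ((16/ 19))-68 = -2119/ 32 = -66.22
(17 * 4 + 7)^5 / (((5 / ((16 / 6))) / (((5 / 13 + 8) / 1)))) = 137953125000 / 13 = 10611778846.15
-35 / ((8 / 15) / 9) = -590.62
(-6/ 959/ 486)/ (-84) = 1/ 6525036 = 0.00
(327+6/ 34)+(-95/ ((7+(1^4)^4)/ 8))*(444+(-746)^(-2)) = -395960022583/ 9460772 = -41852.82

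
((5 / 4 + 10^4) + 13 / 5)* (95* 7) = 26610241 / 4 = 6652560.25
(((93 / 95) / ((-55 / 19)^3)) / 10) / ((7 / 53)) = -1779369 / 58231250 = -0.03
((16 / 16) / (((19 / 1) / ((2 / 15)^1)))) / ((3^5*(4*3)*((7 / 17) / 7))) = 17 / 415530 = 0.00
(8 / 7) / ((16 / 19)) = 19 / 14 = 1.36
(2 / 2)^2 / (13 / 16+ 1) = 16 / 29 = 0.55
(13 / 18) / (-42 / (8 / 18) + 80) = -13 / 261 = -0.05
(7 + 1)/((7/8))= 64/7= 9.14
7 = 7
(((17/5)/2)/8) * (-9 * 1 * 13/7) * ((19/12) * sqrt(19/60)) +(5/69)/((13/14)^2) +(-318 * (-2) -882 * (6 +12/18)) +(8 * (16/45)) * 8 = -5224.33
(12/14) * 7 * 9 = 54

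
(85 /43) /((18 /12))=170 /129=1.32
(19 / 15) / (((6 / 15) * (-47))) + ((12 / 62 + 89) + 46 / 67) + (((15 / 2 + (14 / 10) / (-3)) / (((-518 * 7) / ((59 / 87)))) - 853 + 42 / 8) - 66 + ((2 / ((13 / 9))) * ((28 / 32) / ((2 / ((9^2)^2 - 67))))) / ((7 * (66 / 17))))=-179455754909473681 / 264221829111240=-679.19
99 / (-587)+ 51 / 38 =26175 / 22306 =1.17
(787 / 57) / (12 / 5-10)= -1.82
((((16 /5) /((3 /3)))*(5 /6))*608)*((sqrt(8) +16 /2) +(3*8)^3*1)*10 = 97280*sqrt(2) /3 +672788480 /3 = 224308684.90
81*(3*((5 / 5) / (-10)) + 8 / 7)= 4779 / 70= 68.27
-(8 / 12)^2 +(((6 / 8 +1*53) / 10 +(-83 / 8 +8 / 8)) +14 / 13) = -394 / 117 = -3.37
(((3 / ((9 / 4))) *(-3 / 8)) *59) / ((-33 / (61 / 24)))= 3599 / 1584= 2.27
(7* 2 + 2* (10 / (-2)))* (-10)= -40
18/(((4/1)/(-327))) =-2943/2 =-1471.50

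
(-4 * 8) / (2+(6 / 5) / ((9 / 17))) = -15 / 2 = -7.50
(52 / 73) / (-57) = -52 / 4161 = -0.01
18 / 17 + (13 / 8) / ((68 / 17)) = 797 / 544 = 1.47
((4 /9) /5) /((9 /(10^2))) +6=566 /81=6.99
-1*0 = 0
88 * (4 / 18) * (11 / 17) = 1936 / 153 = 12.65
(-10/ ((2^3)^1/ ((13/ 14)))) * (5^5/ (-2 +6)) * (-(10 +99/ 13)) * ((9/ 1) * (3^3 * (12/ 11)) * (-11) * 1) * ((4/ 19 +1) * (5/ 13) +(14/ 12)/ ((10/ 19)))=-6912574678125/ 55328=-124938090.63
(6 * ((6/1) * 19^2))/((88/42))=68229/11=6202.64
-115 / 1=-115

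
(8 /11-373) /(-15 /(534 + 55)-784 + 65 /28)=67534740 /141810493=0.48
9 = 9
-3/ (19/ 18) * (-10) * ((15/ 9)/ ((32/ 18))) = 2025/ 76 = 26.64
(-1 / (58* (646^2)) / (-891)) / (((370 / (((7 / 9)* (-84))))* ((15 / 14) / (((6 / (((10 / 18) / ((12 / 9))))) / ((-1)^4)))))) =-1372 / 12467876268375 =-0.00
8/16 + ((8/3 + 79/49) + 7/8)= 6649/1176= 5.65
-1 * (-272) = 272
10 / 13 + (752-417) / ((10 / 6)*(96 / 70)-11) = -29875 / 793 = -37.67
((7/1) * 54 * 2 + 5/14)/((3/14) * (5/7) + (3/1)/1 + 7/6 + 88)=222369/27142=8.19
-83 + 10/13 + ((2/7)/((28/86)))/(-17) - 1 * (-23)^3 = 130865407/10829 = 12084.72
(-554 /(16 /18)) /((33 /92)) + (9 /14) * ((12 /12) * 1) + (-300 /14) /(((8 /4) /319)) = -793833 /154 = -5154.76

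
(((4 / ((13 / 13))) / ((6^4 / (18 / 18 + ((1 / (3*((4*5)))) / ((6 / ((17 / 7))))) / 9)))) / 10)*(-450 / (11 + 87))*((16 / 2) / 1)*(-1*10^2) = 567425 / 500094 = 1.13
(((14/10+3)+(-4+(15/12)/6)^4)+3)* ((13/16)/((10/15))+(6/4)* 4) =27346589809/17694720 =1545.47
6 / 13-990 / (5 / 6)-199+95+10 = -16660 / 13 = -1281.54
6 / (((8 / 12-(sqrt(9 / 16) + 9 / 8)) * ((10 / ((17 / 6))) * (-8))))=51 / 290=0.18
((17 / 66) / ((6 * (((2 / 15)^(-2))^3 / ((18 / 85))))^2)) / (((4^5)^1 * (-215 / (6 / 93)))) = -4 / 1347583308013916015625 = -0.00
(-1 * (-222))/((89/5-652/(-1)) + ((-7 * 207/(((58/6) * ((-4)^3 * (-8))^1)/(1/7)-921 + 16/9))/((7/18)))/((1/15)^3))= 67384770/90130493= 0.75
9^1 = 9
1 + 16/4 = 5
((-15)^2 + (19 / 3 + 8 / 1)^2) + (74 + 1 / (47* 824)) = 175825129 / 348552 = 504.44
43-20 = 23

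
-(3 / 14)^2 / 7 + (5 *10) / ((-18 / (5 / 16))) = -43199 / 49392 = -0.87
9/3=3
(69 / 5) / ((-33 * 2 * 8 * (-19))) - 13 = -217337 / 16720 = -13.00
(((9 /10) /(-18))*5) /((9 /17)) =-17 /36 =-0.47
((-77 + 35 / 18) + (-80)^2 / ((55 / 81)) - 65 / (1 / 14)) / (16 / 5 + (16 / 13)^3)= 1666.63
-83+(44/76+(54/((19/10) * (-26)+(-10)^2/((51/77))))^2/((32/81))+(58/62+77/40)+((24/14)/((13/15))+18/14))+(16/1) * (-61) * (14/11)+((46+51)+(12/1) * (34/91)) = -9623055636283014539/7911876490538020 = -1216.28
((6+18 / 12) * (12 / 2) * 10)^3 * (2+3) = 455625000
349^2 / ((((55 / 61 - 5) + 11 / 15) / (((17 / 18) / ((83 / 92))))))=-29050756510 / 766671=-37892.08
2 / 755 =0.00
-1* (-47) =47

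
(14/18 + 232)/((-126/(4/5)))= -838/567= -1.48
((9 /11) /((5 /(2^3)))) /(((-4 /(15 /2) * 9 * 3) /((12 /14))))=-6 /77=-0.08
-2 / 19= -0.11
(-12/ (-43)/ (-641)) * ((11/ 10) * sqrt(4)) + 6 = 826758/ 137815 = 6.00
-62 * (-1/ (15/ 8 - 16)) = -496/ 113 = -4.39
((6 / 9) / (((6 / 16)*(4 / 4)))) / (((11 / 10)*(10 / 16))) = 256 / 99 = 2.59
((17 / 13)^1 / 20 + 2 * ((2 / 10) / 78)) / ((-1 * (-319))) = 1 / 4524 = 0.00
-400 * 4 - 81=-1681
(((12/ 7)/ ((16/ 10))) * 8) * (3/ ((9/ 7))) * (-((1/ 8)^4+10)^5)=-576531124483658875904005/ 288230376151711744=-2000244.15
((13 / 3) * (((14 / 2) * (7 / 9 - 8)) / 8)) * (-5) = 29575 / 216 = 136.92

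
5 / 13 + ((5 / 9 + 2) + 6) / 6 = 1.81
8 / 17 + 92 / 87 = 2260 / 1479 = 1.53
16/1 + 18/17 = 290/17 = 17.06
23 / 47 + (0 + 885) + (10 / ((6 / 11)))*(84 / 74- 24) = 810896 / 1739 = 466.30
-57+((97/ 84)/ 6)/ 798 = -22924847/ 402192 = -57.00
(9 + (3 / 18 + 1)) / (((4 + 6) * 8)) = 61 / 480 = 0.13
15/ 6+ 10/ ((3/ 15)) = 105/ 2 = 52.50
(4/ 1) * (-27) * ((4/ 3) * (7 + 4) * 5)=-7920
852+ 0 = 852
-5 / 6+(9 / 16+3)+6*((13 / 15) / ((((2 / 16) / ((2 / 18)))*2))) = 3629 / 720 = 5.04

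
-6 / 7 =-0.86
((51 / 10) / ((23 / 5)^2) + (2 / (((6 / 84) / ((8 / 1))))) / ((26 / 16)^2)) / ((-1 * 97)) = -15210583 / 17343794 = -0.88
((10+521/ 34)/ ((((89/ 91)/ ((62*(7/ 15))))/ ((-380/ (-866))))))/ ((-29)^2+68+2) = 215360782/ 596822519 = 0.36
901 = 901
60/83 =0.72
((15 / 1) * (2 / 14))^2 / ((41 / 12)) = 2700 / 2009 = 1.34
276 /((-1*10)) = -138 /5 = -27.60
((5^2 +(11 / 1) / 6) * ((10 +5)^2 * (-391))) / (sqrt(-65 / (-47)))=-944265 * sqrt(3055) / 26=-2007364.09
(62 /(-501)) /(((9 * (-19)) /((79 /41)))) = 4898 /3512511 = 0.00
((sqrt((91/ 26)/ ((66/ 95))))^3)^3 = 195562950625* sqrt(21945)/ 20037321216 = 1445.82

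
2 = 2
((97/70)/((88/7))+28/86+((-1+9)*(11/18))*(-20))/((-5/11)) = 33150781/154800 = 214.15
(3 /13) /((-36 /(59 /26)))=-59 /4056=-0.01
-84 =-84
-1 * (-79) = 79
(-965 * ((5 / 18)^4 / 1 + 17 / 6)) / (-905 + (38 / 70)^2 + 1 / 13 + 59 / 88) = 50384710250875 / 16623036743202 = 3.03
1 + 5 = 6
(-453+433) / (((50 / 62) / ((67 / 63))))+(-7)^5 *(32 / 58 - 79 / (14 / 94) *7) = 569979163573 / 9135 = 62395091.80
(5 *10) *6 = 300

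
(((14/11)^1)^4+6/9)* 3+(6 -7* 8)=-587520/14641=-40.13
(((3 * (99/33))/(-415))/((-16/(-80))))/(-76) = 9/6308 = 0.00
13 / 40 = 0.32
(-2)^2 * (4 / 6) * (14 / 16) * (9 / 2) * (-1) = -21 / 2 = -10.50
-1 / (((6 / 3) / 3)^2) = -9 / 4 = -2.25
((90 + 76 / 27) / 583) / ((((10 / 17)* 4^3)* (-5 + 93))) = 21301 / 443266560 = 0.00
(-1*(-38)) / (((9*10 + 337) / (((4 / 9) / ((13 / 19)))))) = 2888 / 49959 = 0.06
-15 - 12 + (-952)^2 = 906277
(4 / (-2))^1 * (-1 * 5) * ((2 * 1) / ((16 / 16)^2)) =20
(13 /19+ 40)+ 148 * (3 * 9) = 76697 /19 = 4036.68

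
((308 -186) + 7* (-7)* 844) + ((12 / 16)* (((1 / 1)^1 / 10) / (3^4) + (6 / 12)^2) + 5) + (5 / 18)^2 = -267162199 / 6480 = -41228.73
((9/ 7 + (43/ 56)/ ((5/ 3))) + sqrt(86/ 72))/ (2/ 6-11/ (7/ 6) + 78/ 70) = -1467/ 6704-35 * sqrt(43)/ 1676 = -0.36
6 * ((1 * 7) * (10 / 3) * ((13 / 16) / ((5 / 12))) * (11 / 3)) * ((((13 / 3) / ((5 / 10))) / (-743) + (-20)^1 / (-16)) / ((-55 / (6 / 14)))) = -143533 / 14860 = -9.66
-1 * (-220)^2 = -48400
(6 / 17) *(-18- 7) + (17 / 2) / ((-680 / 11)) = -12187 / 1360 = -8.96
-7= -7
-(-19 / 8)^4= -130321 / 4096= -31.82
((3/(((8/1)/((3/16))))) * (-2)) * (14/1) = -63/32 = -1.97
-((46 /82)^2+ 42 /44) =-1.27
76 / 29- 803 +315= -14076 / 29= -485.38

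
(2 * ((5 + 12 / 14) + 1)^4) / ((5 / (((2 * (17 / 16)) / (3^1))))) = 7520256 / 12005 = 626.43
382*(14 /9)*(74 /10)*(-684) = -15038576 /5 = -3007715.20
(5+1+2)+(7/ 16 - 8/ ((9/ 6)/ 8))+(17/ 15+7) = -6263/ 240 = -26.10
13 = 13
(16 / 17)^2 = 0.89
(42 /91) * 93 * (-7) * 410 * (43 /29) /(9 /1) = -7651420 /377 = -20295.54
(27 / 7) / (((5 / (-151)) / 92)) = -10716.69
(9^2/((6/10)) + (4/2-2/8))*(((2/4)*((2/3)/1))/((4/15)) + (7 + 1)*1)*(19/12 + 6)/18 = 1841749/3456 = 532.91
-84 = -84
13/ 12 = 1.08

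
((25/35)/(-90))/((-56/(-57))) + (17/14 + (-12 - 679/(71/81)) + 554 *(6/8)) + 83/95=-5854759819/15864240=-369.05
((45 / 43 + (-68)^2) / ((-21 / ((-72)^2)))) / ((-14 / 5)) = 122735520 / 301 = 407759.20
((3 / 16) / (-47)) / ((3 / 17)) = -17 / 752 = -0.02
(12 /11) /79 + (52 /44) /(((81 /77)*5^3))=200579 /8798625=0.02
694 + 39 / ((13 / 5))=709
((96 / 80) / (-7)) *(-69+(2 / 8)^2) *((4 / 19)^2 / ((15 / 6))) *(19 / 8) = 0.50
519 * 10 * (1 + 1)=10380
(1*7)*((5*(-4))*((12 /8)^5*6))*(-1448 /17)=9236430 /17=543319.41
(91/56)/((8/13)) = 169/64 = 2.64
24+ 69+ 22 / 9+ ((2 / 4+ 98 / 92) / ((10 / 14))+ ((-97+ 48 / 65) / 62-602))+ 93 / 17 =-7097113787 / 14181570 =-500.45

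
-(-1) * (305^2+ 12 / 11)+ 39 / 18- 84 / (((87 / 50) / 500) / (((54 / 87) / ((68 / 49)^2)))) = 1367496073385 / 16041234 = 85248.81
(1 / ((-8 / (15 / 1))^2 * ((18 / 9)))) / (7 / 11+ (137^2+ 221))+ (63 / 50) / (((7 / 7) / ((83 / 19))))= 5.50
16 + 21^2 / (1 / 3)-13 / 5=6682 / 5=1336.40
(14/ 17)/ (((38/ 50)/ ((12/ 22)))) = 2100/ 3553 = 0.59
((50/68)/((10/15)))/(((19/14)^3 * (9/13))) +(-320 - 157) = -166635943/349809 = -476.36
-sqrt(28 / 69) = -2 * sqrt(483) / 69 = -0.64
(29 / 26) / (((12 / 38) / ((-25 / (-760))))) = 145 / 1248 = 0.12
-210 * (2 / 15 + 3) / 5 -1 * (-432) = 1502 / 5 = 300.40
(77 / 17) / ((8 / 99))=7623 / 136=56.05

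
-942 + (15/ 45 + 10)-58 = -2969/ 3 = -989.67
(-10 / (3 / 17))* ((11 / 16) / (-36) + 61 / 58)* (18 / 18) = -1466165 / 25056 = -58.52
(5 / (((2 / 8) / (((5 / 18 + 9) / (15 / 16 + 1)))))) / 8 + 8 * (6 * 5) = 70300 / 279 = 251.97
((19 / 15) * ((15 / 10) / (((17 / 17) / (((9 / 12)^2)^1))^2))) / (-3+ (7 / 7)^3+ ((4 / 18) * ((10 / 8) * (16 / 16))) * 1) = -13851 / 39680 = -0.35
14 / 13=1.08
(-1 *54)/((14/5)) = -135/7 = -19.29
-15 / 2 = -7.50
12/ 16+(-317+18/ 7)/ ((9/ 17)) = -149479/ 252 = -593.17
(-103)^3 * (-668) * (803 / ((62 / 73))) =21394224380342 / 31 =690136270333.61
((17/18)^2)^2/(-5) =-83521/524880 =-0.16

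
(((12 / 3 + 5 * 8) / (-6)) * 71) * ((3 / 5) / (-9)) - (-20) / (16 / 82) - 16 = 10909 / 90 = 121.21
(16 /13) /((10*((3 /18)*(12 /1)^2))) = 1 /195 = 0.01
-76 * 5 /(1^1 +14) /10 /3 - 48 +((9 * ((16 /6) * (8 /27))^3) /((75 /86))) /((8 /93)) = 15254098 /1476225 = 10.33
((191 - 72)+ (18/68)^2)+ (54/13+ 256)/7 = 156.23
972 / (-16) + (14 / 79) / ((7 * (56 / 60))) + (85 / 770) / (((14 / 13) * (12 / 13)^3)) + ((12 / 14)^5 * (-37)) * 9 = -21670273519687 / 100951716096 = -214.66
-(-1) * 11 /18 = 11 /18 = 0.61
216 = 216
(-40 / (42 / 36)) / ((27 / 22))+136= 6808 / 63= 108.06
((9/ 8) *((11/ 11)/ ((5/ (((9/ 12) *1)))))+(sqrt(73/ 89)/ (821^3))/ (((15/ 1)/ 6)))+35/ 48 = 2 *sqrt(6497)/ 246257509145+431/ 480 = 0.90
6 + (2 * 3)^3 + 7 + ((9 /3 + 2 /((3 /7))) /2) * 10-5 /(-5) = 805 /3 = 268.33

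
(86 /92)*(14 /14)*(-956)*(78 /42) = -267202 /161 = -1659.64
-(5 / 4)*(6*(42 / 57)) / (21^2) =-5 / 399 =-0.01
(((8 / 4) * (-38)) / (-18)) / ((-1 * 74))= -19 / 333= -0.06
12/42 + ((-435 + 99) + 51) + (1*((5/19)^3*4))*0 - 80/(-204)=-284.32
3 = 3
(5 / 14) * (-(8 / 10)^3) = -32 / 175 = -0.18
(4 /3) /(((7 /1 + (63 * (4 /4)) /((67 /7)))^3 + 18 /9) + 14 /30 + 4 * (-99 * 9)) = -6015260 /4764096749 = -0.00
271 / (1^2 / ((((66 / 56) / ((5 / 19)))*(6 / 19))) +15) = 26829 / 1555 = 17.25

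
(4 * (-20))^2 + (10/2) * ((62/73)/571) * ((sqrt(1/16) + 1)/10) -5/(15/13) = 3199087349/500196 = 6395.67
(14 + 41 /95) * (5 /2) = 1371 /38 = 36.08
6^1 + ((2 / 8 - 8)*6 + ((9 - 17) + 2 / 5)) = -481 / 10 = -48.10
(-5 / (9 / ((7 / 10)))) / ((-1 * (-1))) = -7 / 18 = -0.39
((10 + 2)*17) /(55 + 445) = 51 /125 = 0.41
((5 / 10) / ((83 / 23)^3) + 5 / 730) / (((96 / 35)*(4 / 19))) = 485442685 / 16028333184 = 0.03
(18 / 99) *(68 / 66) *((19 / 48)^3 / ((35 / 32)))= 116603 / 10977120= 0.01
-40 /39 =-1.03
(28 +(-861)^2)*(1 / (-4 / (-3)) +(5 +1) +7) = 40774195 / 4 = 10193548.75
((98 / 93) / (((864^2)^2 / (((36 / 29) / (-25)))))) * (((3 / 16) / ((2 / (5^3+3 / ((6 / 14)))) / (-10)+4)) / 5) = -77 / 87438411812044800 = -0.00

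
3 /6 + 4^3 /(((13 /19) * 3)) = 2471 /78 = 31.68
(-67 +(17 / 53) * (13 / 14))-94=-119241 / 742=-160.70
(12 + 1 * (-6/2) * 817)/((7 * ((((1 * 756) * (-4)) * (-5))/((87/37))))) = -7859/145040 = -0.05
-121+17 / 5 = -588 / 5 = -117.60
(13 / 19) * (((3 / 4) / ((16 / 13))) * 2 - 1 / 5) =2119 / 3040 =0.70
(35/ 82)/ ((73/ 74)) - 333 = -332.57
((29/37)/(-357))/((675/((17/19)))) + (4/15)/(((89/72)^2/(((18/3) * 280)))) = 23143092711091/78932963025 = 293.20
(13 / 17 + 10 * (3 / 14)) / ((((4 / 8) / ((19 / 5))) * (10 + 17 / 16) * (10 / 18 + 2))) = 631104 / 807415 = 0.78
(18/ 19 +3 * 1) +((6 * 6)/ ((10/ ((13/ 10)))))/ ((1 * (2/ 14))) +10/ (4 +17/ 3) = 519894/ 13775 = 37.74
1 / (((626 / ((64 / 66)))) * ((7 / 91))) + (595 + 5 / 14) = 86095127 / 144606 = 595.38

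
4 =4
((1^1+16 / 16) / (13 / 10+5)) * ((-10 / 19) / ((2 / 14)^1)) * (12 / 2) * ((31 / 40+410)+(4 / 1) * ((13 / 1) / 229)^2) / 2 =-4308425555 / 2989137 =-1441.36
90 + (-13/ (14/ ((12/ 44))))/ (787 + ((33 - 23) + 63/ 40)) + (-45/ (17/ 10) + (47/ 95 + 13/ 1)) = 1058683706/ 13744885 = 77.02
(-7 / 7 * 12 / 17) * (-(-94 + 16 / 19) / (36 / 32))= -18880 / 323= -58.45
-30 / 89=-0.34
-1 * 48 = -48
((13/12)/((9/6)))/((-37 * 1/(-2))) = 13/333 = 0.04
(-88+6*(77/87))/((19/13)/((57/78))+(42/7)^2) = -1199/551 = -2.18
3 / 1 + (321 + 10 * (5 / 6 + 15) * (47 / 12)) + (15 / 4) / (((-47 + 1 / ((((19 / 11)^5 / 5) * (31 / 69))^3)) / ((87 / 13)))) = 943.60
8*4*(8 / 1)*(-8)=-2048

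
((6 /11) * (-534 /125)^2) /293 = 0.03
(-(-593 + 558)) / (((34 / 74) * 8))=1295 / 136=9.52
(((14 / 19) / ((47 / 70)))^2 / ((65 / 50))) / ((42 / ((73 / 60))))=2503900 / 93301533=0.03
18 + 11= 29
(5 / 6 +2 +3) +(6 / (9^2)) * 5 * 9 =55 / 6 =9.17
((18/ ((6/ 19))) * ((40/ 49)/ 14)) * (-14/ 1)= -2280/ 49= -46.53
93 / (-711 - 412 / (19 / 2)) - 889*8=-101938063 / 14333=-7112.12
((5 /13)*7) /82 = 35 /1066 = 0.03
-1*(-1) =1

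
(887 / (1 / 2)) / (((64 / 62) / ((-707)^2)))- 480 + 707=13744351585 / 16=859021974.06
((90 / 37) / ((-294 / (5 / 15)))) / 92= -5 / 166796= -0.00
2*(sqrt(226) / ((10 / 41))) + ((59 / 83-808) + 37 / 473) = -31690294 / 39259 + 41*sqrt(226) / 5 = -683.94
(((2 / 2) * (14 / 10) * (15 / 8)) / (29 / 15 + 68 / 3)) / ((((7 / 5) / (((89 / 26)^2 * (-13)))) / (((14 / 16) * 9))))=-12475575 / 136448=-91.43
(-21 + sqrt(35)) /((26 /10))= -105 /13 + 5 * sqrt(35) /13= -5.80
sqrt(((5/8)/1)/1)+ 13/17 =1.56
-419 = -419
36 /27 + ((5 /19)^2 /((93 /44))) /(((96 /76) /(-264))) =-3248 /589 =-5.51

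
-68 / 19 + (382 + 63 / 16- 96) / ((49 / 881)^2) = 68408994413 / 729904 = 93723.28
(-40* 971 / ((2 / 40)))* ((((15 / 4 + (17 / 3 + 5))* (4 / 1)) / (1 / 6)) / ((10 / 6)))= -161263680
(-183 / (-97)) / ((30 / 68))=2074 / 485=4.28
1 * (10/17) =10/17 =0.59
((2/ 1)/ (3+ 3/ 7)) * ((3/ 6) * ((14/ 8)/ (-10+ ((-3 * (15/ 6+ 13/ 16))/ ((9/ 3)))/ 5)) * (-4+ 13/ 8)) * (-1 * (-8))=4655/ 5118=0.91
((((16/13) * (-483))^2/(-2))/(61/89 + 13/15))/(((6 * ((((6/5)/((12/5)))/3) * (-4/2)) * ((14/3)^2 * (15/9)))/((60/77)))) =4118645880/3370367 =1222.02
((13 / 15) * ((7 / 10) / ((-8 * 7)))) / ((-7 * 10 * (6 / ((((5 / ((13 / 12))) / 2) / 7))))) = 1 / 117600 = 0.00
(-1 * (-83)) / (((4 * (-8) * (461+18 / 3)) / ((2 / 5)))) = -83 / 37360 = -0.00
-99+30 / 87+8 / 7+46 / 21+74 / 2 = -5074 / 87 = -58.32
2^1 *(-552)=-1104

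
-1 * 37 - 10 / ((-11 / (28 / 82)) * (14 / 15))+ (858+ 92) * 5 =2125713 / 451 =4713.33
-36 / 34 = -18 / 17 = -1.06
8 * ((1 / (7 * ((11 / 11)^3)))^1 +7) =400 / 7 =57.14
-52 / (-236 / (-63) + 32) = -819 / 563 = -1.45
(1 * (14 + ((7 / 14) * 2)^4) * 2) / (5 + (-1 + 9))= 30 / 13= 2.31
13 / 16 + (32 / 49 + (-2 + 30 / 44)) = 1271 / 8624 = 0.15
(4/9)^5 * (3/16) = 64/19683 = 0.00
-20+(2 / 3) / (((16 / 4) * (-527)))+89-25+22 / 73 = 10225835 / 230826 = 44.30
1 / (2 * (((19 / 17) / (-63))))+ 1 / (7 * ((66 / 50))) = -246451 / 8778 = -28.08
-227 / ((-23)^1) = 227 / 23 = 9.87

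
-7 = -7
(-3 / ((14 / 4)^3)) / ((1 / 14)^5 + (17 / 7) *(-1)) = 12544 / 435381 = 0.03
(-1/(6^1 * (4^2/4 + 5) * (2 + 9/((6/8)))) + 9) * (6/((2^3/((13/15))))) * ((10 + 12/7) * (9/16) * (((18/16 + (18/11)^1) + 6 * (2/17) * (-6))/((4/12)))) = -32633991/191488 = -170.42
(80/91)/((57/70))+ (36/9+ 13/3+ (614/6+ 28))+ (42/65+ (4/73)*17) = 141.32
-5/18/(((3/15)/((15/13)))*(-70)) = 25/1092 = 0.02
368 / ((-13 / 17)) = -6256 / 13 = -481.23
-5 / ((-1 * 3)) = 5 / 3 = 1.67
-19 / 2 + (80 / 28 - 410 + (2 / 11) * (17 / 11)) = -705317 / 1694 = -416.36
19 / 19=1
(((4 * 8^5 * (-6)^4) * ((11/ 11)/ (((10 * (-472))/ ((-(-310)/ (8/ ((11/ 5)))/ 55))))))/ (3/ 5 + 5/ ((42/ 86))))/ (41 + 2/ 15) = -125.13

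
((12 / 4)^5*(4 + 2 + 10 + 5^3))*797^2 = 21764165967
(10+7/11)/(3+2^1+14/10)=585/352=1.66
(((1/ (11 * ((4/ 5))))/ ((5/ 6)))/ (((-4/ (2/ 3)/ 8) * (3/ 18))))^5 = -248832/ 161051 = -1.55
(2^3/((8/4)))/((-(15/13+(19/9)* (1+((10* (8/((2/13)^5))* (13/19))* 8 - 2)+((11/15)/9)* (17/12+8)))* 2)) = -379080/2033052076381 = -0.00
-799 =-799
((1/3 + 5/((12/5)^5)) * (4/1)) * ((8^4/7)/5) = 1577104/8505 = 185.43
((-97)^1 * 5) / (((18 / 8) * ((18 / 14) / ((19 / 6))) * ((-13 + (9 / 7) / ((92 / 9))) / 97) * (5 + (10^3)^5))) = 1611799336 / 402942600000002014713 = 0.00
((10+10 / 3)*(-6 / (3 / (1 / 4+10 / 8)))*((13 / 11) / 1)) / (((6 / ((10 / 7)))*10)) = -260 / 231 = -1.13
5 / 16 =0.31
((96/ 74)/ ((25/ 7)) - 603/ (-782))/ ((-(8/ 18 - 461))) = 7384743/ 2998285750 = 0.00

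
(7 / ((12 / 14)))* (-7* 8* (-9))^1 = 4116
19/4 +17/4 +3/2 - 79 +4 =-129/2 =-64.50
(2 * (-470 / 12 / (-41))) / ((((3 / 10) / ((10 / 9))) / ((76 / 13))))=1786000 / 43173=41.37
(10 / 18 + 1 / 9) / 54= 1 / 81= 0.01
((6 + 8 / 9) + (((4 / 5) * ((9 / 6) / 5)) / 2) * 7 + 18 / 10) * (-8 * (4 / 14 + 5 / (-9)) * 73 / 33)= 45.50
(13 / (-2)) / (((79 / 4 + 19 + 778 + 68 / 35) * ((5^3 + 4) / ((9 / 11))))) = -2730 / 54213841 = -0.00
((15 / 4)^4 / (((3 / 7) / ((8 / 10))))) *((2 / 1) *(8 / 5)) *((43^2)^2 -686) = 16150593375 / 4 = 4037648343.75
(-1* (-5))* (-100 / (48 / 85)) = -10625 / 12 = -885.42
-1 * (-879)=879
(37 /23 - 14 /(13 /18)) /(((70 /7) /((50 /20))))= -5315 /1196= -4.44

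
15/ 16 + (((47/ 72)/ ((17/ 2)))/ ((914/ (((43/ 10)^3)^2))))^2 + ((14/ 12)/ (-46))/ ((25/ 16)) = 8660161552311559719205607/ 7196528866752000000000000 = 1.20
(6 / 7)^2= 36 / 49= 0.73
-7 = -7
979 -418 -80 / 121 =67801 / 121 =560.34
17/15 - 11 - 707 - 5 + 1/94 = -1017817/1410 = -721.86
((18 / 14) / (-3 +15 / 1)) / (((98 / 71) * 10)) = 213 / 27440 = 0.01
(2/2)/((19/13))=13/19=0.68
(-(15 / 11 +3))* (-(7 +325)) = 1448.73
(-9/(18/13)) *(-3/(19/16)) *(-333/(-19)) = 103896/361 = 287.80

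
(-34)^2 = 1156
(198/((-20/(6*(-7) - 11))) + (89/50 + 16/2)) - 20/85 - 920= -163946/425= -385.76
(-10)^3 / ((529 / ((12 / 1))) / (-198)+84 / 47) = -111672000 / 174721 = -639.14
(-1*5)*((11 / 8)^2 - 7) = 1635 / 64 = 25.55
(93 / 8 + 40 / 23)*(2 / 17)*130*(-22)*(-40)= 70327400 / 391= 179865.47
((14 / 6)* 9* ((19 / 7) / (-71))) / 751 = -57 / 53321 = -0.00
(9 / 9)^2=1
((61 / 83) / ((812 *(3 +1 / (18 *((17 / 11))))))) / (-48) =-3111 / 500887072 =-0.00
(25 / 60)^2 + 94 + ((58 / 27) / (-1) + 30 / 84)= 279365 / 3024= 92.38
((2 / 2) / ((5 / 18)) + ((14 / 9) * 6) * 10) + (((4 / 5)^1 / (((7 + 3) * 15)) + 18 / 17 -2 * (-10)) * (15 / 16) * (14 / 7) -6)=332593 / 2550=130.43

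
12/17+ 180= 3072/17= 180.71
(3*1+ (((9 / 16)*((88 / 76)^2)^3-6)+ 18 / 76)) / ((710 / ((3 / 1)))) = -397314009 / 66805151020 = -0.01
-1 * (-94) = 94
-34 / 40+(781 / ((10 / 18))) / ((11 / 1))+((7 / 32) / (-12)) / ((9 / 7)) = 2193451 / 17280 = 126.94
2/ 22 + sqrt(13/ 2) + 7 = sqrt(26)/ 2 + 78/ 11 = 9.64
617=617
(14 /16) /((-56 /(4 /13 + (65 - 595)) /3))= 10329 /416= 24.83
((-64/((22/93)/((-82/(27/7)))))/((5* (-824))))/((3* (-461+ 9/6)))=142352/140565645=0.00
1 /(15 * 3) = 1 /45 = 0.02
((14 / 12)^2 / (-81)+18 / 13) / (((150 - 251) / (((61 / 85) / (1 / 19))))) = -60095309 / 325440180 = -0.18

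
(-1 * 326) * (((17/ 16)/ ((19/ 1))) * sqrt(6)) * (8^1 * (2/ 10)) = -2771 * sqrt(6)/ 95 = -71.45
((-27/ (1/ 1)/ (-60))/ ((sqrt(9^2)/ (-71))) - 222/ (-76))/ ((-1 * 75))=239/ 28500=0.01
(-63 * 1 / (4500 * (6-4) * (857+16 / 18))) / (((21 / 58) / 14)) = -87 / 275750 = -0.00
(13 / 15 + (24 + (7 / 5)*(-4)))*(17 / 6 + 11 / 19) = 112421 / 1710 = 65.74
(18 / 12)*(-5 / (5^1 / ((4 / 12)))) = -1 / 2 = -0.50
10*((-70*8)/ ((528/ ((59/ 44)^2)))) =-609175/ 31944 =-19.07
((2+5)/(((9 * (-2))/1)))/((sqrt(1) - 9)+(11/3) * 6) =-1/36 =-0.03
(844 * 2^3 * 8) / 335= 54016 / 335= 161.24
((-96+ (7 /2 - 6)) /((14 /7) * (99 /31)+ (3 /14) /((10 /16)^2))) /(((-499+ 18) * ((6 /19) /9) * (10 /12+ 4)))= 0.17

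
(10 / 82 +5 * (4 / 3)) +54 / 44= 21691 / 2706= 8.02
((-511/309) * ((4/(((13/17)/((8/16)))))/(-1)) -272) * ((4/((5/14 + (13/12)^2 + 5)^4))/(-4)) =370024367505408000/2514641029787809819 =0.15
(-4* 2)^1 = -8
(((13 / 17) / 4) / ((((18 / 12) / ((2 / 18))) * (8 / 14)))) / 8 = 91 / 29376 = 0.00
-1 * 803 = -803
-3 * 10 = -30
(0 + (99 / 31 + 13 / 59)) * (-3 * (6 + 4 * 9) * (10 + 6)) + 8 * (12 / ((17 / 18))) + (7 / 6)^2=-7588495259 / 1119348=-6779.39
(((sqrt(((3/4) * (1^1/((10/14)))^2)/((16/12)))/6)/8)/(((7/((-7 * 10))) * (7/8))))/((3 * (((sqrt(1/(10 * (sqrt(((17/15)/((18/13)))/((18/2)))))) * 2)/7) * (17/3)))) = -7 * 2210^(1/4) * 3^(3/4)/1224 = -0.09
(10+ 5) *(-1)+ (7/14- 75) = -179/2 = -89.50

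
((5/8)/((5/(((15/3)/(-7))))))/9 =-5/504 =-0.01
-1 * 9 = -9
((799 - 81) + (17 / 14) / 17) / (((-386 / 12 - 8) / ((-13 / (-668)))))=-392067 / 1126916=-0.35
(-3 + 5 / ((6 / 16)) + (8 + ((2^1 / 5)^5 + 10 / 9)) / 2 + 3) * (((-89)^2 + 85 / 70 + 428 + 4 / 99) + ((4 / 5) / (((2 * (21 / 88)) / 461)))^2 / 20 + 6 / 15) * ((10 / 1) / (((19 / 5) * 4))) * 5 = 23318483059309607 / 10369012500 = 2248862.47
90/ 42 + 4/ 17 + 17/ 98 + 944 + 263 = 2015113/ 1666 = 1209.55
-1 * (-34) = 34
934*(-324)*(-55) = 16643880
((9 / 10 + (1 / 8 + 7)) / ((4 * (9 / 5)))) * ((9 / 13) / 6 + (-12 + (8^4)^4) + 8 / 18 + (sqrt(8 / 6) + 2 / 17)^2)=107 * sqrt(3) / 612 + 2036747864928652991449 / 6492096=313727317792074.39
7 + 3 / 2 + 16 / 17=321 / 34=9.44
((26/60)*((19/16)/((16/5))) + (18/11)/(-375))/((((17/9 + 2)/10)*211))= 991227/519904000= 0.00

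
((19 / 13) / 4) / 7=0.05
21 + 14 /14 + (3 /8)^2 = 1417 /64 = 22.14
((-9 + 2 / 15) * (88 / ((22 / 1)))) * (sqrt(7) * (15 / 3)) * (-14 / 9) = 7448 * sqrt(7) / 27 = 729.84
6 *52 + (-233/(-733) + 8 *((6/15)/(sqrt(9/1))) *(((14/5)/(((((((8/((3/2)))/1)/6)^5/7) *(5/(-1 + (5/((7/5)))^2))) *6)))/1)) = 958998917/2932000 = 327.08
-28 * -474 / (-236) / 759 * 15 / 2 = -0.56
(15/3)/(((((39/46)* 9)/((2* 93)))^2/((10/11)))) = 406695200/150579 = 2700.88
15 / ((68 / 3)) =45 / 68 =0.66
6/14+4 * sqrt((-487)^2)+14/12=81883/42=1949.60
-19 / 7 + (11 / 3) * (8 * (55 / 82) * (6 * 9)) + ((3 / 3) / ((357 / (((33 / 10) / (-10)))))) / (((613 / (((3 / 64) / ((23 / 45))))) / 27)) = 93308706619061 / 88049946880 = 1059.72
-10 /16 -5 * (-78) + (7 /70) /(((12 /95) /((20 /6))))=28225 /72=392.01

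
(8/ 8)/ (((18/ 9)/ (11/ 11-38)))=-37/ 2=-18.50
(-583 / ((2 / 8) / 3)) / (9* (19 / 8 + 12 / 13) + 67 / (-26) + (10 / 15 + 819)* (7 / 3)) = -6548256 / 1815523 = -3.61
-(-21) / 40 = 0.52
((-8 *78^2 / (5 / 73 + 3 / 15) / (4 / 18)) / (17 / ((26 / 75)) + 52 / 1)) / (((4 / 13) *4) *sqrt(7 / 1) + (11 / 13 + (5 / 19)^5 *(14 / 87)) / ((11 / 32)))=9485176108771360438021937070 / 2167001452549404451394281 - 4741450027179106733376312285 *sqrt(7) / 2167001452549404451394281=-1411.87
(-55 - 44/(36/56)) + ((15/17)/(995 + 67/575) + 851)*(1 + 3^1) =71799445025/21886344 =3280.56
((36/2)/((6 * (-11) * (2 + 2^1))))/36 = -1/528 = -0.00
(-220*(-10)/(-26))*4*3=-13200/13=-1015.38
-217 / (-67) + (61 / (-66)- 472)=-2076949 / 4422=-469.69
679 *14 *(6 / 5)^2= 342216 / 25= 13688.64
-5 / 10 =-1 / 2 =-0.50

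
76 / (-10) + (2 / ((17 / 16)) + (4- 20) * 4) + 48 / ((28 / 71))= 30938 / 595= 52.00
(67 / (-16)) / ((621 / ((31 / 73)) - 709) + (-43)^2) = -2077 / 1290768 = -0.00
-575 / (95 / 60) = -6900 / 19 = -363.16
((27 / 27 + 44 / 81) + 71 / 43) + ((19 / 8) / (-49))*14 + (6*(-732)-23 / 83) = -35532887783 / 8094492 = -4389.76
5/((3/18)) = 30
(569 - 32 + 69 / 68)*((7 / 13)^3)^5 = 173689537841264655 / 3480640724958171476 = 0.05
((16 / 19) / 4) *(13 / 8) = 13 / 38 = 0.34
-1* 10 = -10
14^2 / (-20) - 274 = -1419 / 5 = -283.80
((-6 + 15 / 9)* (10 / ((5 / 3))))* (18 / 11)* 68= -31824 / 11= -2893.09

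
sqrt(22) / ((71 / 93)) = 93* sqrt(22) / 71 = 6.14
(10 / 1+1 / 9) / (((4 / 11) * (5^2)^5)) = 1001 / 351562500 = 0.00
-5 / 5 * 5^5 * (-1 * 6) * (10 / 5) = 37500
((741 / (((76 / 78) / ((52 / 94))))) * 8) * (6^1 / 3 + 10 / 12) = 448188 / 47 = 9535.91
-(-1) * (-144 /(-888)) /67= 6 /2479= 0.00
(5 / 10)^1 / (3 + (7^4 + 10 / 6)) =3 / 14434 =0.00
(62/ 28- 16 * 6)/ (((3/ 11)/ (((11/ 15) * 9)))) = -158873/ 70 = -2269.61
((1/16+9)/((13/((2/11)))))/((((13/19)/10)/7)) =96425/7436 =12.97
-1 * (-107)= 107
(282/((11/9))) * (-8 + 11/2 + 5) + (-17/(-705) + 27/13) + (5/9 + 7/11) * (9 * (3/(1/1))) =5600741/9165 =611.10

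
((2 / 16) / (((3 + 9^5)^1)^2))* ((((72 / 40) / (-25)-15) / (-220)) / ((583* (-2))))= -157 / 74543401695840000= -0.00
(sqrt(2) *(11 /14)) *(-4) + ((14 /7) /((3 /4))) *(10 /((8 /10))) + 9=127 /3 - 22 *sqrt(2) /7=37.89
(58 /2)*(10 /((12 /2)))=145 /3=48.33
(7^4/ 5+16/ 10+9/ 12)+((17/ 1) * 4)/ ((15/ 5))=30313/ 60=505.22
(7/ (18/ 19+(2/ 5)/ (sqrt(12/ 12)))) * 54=17955/ 64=280.55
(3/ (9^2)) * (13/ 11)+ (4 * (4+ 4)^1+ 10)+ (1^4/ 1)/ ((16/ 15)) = 204247/ 4752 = 42.98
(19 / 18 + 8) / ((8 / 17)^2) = 47107 / 1152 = 40.89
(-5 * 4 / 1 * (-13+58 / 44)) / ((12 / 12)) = 2570 / 11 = 233.64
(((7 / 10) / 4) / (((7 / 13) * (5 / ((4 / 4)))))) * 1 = 13 / 200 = 0.06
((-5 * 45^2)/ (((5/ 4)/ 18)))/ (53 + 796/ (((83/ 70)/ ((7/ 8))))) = -672300/ 2953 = -227.67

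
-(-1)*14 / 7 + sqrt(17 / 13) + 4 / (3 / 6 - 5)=2.25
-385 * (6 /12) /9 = -385 /18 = -21.39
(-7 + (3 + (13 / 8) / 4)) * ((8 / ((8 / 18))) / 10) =-207 / 32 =-6.47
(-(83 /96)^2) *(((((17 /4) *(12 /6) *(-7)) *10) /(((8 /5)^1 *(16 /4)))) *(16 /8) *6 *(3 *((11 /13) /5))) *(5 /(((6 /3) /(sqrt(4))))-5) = 0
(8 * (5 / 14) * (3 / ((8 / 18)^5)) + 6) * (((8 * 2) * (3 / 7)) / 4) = 2689461 / 3136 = 857.61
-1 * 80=-80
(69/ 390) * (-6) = -69/ 65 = -1.06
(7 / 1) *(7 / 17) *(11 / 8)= 539 / 136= 3.96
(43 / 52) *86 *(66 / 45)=20339 / 195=104.30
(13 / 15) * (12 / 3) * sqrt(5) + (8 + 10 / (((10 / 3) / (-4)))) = -4 + 52 * sqrt(5) / 15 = 3.75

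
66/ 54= 11/ 9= 1.22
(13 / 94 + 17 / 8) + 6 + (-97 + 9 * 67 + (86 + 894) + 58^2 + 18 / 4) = 1828399 / 376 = 4862.76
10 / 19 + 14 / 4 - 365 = -13717 / 38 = -360.97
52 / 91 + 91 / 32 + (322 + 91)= 93277 / 224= 416.42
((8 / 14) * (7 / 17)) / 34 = 2 / 289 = 0.01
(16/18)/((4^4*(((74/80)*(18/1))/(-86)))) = -215/11988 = -0.02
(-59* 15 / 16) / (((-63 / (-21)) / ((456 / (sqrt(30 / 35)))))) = -5605* sqrt(42) / 4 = -9081.14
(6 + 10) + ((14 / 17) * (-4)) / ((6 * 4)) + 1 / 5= 4096 / 255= 16.06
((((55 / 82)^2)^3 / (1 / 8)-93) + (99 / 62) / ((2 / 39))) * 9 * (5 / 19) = -3240809973272115 / 22382491183592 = -144.79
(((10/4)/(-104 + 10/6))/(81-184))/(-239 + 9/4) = -0.00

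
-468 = -468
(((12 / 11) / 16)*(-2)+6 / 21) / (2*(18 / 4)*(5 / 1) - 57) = -23 / 1848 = -0.01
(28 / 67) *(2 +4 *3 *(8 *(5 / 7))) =1976 / 67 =29.49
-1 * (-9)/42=3/14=0.21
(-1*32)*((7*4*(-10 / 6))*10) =44800 / 3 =14933.33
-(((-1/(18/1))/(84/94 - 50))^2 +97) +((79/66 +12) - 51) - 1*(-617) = 9154482102901/18984943296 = 482.20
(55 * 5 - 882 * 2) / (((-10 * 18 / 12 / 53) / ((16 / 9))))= 1262672 / 135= 9353.13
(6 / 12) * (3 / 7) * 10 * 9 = 135 / 7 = 19.29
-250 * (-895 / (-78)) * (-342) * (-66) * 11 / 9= -1028802500 / 13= -79138653.85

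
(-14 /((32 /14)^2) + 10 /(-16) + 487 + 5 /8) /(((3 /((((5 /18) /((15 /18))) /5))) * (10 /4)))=61993 /14400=4.31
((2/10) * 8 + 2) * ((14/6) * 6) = 252/5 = 50.40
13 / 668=0.02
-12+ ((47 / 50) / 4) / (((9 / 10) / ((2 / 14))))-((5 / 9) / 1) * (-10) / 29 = -430117 / 36540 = -11.77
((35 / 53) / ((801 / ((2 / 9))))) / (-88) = -35 / 16811388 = -0.00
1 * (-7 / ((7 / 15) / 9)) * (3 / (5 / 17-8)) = 6885 / 131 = 52.56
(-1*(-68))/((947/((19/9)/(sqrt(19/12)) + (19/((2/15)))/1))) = 136*sqrt(57)/8523 + 9690/947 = 10.35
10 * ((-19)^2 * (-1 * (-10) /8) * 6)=27075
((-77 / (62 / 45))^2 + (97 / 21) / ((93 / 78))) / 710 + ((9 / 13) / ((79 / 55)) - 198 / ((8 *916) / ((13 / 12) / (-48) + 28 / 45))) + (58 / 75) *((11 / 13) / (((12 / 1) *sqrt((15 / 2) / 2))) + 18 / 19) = 319 *sqrt(15) / 43875 + 918374231101000301 / 163908140490931200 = 5.63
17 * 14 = 238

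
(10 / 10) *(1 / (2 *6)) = 1 / 12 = 0.08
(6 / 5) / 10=3 / 25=0.12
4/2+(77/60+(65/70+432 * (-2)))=-361111/420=-859.79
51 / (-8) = -51 / 8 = -6.38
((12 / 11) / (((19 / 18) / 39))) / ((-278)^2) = 2106 / 4038089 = 0.00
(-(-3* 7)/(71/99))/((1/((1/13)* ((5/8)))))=10395/7384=1.41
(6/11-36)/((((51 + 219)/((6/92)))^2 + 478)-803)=-78/37706405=-0.00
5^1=5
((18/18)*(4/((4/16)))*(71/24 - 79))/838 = -1825/1257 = -1.45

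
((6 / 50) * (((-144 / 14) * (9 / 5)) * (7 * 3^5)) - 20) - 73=-484017 / 125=-3872.14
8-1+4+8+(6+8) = 33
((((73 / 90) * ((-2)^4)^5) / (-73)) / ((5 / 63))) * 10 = -7340032 / 5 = -1468006.40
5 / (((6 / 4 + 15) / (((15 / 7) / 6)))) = 25 / 231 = 0.11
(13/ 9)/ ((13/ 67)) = 67/ 9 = 7.44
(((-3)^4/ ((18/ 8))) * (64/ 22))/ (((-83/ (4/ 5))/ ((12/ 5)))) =-55296/ 22825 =-2.42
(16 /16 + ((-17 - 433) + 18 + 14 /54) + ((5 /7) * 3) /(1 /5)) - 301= -136274 /189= -721.03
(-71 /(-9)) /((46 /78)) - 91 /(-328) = 309023 /22632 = 13.65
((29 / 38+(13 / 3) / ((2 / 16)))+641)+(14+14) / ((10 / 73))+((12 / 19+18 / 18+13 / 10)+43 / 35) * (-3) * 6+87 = 3562859 / 3990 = 892.95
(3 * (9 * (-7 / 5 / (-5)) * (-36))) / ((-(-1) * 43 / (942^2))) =-6037624656 / 1075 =-5616395.03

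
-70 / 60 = -7 / 6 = -1.17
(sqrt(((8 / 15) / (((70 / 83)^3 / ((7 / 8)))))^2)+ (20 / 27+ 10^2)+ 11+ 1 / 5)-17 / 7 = 729569083 / 6615000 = 110.29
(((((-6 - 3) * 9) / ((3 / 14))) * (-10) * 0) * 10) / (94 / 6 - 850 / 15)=0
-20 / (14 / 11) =-110 / 7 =-15.71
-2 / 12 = -1 / 6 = -0.17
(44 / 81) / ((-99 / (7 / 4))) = -7 / 729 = -0.01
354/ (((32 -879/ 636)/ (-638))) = -47880624/ 6491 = -7376.46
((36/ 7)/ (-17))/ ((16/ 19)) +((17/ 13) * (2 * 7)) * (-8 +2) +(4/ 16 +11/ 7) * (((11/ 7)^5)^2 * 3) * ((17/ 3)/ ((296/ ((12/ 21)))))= -94814764163430075/ 905441643540616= -104.72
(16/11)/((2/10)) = 80/11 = 7.27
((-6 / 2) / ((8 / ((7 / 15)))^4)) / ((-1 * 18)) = 2401 / 1244160000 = 0.00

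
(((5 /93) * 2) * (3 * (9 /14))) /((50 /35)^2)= 63 /620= 0.10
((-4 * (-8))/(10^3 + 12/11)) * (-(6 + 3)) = -792/2753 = -0.29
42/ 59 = 0.71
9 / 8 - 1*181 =-1439 / 8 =-179.88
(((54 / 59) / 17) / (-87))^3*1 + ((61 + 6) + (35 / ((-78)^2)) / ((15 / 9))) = 3343966510213684853 / 49907376807528084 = 67.00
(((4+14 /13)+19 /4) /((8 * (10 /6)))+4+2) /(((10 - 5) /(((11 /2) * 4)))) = 154143 /5200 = 29.64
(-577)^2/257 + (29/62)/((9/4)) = 92902097/71703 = 1295.65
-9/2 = -4.50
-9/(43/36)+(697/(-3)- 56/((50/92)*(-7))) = -726103/3225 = -225.15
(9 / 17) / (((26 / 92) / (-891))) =-368874 / 221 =-1669.11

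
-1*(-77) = 77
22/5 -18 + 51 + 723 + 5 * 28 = 4502/5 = 900.40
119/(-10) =-119/10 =-11.90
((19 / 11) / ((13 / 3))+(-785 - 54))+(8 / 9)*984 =15472 / 429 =36.07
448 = 448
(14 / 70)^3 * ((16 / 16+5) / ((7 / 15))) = 18 / 175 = 0.10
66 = 66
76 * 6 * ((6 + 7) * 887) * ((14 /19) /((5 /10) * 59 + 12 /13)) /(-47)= -14390688 /5311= -2709.60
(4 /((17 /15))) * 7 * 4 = 1680 /17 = 98.82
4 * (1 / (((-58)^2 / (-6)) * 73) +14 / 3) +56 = 13752014 / 184179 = 74.67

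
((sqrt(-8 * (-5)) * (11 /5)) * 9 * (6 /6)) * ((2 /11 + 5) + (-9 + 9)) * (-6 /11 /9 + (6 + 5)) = 7098.57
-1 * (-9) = 9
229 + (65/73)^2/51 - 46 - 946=-762.98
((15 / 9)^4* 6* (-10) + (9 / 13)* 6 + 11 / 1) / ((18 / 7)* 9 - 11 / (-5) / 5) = -27506675 / 1448577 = -18.99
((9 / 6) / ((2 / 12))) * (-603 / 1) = -5427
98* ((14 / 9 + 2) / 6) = 1568 / 27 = 58.07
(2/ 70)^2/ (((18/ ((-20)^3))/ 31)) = -4960/ 441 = -11.25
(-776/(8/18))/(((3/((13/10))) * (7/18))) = -68094/35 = -1945.54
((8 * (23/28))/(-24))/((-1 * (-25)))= -0.01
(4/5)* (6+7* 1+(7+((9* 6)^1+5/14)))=2082/35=59.49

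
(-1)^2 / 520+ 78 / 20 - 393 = -202331 / 520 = -389.10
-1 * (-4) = 4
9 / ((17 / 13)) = 117 / 17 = 6.88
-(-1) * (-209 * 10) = -2090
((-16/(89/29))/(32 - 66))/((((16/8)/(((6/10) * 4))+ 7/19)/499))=13197552/207281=63.67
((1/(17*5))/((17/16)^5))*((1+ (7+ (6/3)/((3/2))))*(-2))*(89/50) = -2613051392/9051588375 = -0.29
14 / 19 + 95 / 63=2687 / 1197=2.24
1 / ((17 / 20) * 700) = 0.00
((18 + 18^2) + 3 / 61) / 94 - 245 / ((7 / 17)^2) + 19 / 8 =-33004587 / 22936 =-1438.99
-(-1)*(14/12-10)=-53/6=-8.83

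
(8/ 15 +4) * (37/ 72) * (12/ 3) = 1258/ 135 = 9.32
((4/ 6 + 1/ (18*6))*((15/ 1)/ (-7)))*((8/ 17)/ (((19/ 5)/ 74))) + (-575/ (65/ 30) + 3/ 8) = -588929189/ 2116296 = -278.28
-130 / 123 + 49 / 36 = 449 / 1476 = 0.30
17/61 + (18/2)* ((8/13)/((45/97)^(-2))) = 10973189/7461337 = 1.47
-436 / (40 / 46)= -501.40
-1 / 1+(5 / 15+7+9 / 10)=217 / 30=7.23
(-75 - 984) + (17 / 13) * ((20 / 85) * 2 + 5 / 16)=-220059 / 208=-1057.98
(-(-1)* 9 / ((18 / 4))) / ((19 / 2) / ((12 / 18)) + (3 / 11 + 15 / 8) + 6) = 176 / 1971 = 0.09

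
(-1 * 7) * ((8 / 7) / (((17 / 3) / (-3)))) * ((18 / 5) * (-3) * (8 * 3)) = -93312 / 85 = -1097.79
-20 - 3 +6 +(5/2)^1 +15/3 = -19/2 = -9.50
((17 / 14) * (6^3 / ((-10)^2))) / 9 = 51 / 175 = 0.29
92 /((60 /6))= 46 /5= 9.20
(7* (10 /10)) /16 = 7 /16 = 0.44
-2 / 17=-0.12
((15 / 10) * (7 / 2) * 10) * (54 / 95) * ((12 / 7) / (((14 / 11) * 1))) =5346 / 133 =40.20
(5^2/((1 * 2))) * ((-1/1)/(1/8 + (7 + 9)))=-100/129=-0.78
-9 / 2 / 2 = -9 / 4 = -2.25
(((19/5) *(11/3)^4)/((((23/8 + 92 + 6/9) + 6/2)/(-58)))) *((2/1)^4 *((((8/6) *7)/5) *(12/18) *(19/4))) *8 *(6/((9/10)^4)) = -63923600097280/22851963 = -2797291.42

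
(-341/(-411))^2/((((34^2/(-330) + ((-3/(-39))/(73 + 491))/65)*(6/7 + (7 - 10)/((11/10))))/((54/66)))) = 71118738691/827226632748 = 0.09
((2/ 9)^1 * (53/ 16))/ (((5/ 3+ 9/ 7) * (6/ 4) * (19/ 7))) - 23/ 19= -48739/ 42408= -1.15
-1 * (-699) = 699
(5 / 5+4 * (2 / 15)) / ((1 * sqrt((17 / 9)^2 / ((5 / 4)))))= 69 * sqrt(5) / 170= 0.91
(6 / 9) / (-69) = -0.01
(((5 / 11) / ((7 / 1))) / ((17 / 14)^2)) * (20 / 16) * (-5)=-875 / 3179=-0.28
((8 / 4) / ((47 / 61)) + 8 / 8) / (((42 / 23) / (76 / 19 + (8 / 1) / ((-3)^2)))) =9.63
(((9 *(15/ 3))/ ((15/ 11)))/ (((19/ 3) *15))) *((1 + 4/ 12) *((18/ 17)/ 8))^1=99/ 1615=0.06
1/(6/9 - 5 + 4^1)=-3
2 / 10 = 1 / 5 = 0.20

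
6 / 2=3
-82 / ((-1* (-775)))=-0.11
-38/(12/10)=-95/3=-31.67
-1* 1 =-1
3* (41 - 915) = -2622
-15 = -15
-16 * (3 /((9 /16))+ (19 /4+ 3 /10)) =-2492 /15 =-166.13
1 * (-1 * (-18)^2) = -324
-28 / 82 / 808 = -7 / 16564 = -0.00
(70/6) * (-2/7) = -10/3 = -3.33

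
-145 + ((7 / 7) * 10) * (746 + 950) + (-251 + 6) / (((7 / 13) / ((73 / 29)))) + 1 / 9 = 4089809 / 261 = 15669.77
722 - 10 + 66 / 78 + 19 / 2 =18781 / 26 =722.35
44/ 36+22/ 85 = 1133/ 765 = 1.48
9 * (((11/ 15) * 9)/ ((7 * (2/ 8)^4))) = 76032/ 35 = 2172.34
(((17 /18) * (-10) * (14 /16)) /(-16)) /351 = 595 /404352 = 0.00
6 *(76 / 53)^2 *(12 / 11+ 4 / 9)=1755904 / 92697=18.94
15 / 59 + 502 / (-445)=-22943 / 26255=-0.87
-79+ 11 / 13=-1016 / 13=-78.15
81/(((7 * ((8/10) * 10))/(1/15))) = 27/280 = 0.10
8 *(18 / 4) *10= 360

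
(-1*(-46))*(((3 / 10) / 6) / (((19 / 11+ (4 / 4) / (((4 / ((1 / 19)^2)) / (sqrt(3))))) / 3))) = 15034873128 / 3763668665 - 6027978*sqrt(3) / 3763668665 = 3.99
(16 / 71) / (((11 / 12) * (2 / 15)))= 1440 / 781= 1.84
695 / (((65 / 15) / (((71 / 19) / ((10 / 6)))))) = 88821 / 247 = 359.60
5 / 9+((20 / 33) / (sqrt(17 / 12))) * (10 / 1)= 5 / 9+400 * sqrt(51) / 561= 5.65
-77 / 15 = -5.13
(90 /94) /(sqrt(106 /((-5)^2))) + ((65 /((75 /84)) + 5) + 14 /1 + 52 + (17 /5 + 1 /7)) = 225 * sqrt(106) /4982 + 5157 /35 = 147.81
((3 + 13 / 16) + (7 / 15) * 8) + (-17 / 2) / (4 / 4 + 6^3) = 390947 / 52080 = 7.51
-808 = -808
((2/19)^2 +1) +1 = 726/361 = 2.01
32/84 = 8/21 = 0.38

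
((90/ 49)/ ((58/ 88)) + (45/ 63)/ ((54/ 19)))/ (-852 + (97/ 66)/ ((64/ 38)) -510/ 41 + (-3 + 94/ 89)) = -59887388000/ 17061081464637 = -0.00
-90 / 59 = -1.53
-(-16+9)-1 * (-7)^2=-42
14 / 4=3.50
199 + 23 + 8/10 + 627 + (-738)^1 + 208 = 1599/5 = 319.80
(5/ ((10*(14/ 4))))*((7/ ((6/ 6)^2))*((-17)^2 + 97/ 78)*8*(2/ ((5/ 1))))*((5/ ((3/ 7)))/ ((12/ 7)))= 2218622/ 351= 6320.86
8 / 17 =0.47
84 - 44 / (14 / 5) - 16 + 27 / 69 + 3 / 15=42566 / 805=52.88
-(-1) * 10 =10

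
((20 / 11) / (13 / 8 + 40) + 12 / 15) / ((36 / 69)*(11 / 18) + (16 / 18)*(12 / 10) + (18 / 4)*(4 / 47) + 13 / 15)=16703612 / 52172109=0.32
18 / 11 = 1.64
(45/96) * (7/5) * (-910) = -9555/16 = -597.19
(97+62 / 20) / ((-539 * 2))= -0.09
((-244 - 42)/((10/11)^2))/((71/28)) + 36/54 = -723176/5325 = -135.81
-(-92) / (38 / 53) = 2438 / 19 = 128.32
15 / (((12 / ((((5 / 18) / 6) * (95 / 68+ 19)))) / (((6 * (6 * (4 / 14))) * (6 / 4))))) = 18.21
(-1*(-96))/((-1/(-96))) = 9216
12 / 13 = 0.92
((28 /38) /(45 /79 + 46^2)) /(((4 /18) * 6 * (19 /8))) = 948 /8623207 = 0.00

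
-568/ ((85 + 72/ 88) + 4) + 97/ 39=-2843/ 741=-3.84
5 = 5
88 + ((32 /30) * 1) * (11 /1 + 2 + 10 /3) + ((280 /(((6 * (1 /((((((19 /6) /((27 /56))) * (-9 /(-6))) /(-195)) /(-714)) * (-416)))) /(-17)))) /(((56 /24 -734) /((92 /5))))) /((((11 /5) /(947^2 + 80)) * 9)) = -466382631448 /17601705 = -26496.45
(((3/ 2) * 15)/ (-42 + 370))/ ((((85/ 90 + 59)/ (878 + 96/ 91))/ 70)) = 80993925/ 1150214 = 70.42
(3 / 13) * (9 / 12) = 9 / 52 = 0.17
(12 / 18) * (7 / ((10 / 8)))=56 / 15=3.73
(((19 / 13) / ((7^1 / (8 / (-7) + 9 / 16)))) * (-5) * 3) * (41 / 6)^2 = 798475 / 9408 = 84.87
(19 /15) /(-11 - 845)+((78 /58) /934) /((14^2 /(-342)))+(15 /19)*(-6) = -767510553637 /161893563720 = -4.74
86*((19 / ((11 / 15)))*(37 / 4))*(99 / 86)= 94905 / 4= 23726.25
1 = 1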